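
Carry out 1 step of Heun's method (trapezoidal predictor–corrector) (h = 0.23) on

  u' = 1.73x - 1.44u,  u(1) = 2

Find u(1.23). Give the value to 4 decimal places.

1.8251

Heun: k1 = f(x_n, u_n); k2 = f(x_n + h, u_n + h·k1); u_{n+1} = u_n + (h/2)·(k1 + k2).
x=1.000000, u=2.000000:
  k1 = f(1.000000, 2.000000) = -1.150000
  k2 = f(1.230000, 1.735500) = -0.371220
  u ← 2.000000 + (0.23/2)·(-1.150000 + (-0.371220)) = 1.825060
u(1.23) ≈ 1.8251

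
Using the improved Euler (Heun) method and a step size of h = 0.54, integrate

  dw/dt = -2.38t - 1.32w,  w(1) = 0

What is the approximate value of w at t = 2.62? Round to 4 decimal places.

Heun: k1 = f(t_n, w_n); k2 = f(t_n + h, w_n + h·k1); w_{n+1} = w_n + (h/2)·(k1 + k2).
t=1.000000, w=0.000000:
  k1 = f(1.000000, 0.000000) = -2.380000
  k2 = f(1.540000, -1.285200) = -1.968736
  w ← 0.000000 + (0.54/2)·(-2.380000 + (-1.968736)) = -1.174159
t=1.540000, w=-1.174159:
  k1 = f(1.540000, -1.174159) = -2.115310
  k2 = f(2.080000, -2.316426) = -1.892717
  w ← -1.174159 + (0.54/2)·(-2.115310 + (-1.892717)) = -2.256326
t=2.080000, w=-2.256326:
  k1 = f(2.080000, -2.256326) = -1.972049
  k2 = f(2.620000, -3.321233) = -1.851573
  w ← -2.256326 + (0.54/2)·(-1.972049 + (-1.851573)) = -3.288704
w(2.62) ≈ -3.2887

-3.2887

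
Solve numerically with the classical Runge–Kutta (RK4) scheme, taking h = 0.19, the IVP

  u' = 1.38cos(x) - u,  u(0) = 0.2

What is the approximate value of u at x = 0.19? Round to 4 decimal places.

RK4: k1 = f(x_n, u_n); k2 = f(x_n + h/2, u_n + (h/2)·k1); k3 = f(x_n + h/2, u_n + (h/2)·k2); k4 = f(x_n + h, u_n + h·k3); u_{n+1} = u_n + (h/6)·(k1 + 2k2 + 2k3 + k4).
x=0.000000, u=0.200000:
  k1 = f(0.000000, 0.200000) = 1.180000
  k2 = f(0.095000, 0.312100) = 1.061677
  k3 = f(0.095000, 0.300859) = 1.072918
  k4 = f(0.190000, 0.403854) = 0.951311
  u ← 0.200000 + (0.19/6)·(k1 + 2k2 + 2k3 + k4) = 0.402683
u(0.19) ≈ 0.4027

0.4027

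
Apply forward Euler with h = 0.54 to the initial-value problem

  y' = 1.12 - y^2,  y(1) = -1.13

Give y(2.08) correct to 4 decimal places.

-1.4067

Euler: y_{n+1} = y_n + h·f(x_n, y_n).
x=1.000000, y=-1.130000: f=-0.156900 → y ← -1.130000 + 0.54·(-0.156900) = -1.214726
x=1.540000, y=-1.214726: f=-0.355559 → y ← -1.214726 + 0.54·(-0.355559) = -1.406728
y(2.08) ≈ -1.4067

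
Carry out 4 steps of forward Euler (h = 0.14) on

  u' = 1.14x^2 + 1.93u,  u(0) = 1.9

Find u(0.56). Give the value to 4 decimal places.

4.9950

Euler: u_{n+1} = u_n + h·f(x_n, u_n).
x=0.000000, u=1.900000: f=3.667000 → u ← 1.900000 + 0.14·3.667000 = 2.413380
x=0.140000, u=2.413380: f=4.680167 → u ← 2.413380 + 0.14·4.680167 = 3.068603
x=0.280000, u=3.068603: f=6.011781 → u ← 3.068603 + 0.14·6.011781 = 3.910253
x=0.420000, u=3.910253: f=7.747884 → u ← 3.910253 + 0.14·7.747884 = 4.994956
u(0.56) ≈ 4.9950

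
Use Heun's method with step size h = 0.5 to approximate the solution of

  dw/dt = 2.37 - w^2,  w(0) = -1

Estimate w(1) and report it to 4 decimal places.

Heun: k1 = f(t_n, w_n); k2 = f(t_n + h, w_n + h·k1); w_{n+1} = w_n + (h/2)·(k1 + k2).
t=0.000000, w=-1.000000:
  k1 = f(0.000000, -1.000000) = 1.370000
  k2 = f(0.500000, -0.315000) = 2.270775
  w ← -1.000000 + (0.5/2)·(1.370000 + 2.270775) = -0.089806
t=0.500000, w=-0.089806:
  k1 = f(0.500000, -0.089806) = 2.361935
  k2 = f(1.000000, 1.091161) = 1.179367
  w ← -0.089806 + (0.5/2)·(2.361935 + 1.179367) = 0.795519
w(1) ≈ 0.7955

0.7955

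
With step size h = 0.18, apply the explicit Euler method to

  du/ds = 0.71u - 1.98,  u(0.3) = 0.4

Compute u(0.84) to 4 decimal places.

Euler: u_{n+1} = u_n + h·f(s_n, u_n).
s=0.300000, u=0.400000: f=-1.696000 → u ← 0.400000 + 0.18·(-1.696000) = 0.094720
s=0.480000, u=0.094720: f=-1.912749 → u ← 0.094720 + 0.18·(-1.912749) = -0.249575
s=0.660000, u=-0.249575: f=-2.157198 → u ← -0.249575 + 0.18·(-2.157198) = -0.637870
u(0.84) ≈ -0.6379

-0.6379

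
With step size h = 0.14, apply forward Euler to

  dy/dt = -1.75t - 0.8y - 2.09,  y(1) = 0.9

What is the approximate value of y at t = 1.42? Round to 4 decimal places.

Euler: y_{n+1} = y_n + h·f(t_n, y_n).
t=1.000000, y=0.900000: f=-4.560000 → y ← 0.900000 + 0.14·(-4.560000) = 0.261600
t=1.140000, y=0.261600: f=-4.294280 → y ← 0.261600 + 0.14·(-4.294280) = -0.339599
t=1.280000, y=-0.339599: f=-4.058321 → y ← -0.339599 + 0.14·(-4.058321) = -0.907764
y(1.42) ≈ -0.9078

-0.9078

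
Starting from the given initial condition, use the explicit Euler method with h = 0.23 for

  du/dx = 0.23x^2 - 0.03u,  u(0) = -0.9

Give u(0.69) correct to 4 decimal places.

Euler: u_{n+1} = u_n + h·f(x_n, u_n).
x=0.000000, u=-0.900000: f=0.027000 → u ← -0.900000 + 0.23·0.027000 = -0.893790
x=0.230000, u=-0.893790: f=0.038981 → u ← -0.893790 + 0.23·0.038981 = -0.884824
x=0.460000, u=-0.884824: f=0.075213 → u ← -0.884824 + 0.23·0.075213 = -0.867526
u(0.69) ≈ -0.8675

-0.8675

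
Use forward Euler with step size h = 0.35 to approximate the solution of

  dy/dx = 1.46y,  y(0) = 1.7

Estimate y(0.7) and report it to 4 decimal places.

3.8813

Euler: y_{n+1} = y_n + h·f(x_n, y_n).
x=0.000000, y=1.700000: f=2.482000 → y ← 1.700000 + 0.35·2.482000 = 2.568700
x=0.350000, y=2.568700: f=3.750302 → y ← 2.568700 + 0.35·3.750302 = 3.881306
y(0.7) ≈ 3.8813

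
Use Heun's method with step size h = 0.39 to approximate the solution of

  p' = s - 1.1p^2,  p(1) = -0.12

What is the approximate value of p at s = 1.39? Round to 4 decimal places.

Heun: k1 = f(s_n, p_n); k2 = f(s_n + h, p_n + h·k1); p_{n+1} = p_n + (h/2)·(k1 + k2).
s=1.000000, p=-0.120000:
  k1 = f(1.000000, -0.120000) = 0.984160
  k2 = f(1.390000, 0.263822) = 1.313438
  p ← -0.120000 + (0.39/2)·(0.984160 + 1.313438) = 0.328032
p(1.39) ≈ 0.3280

0.3280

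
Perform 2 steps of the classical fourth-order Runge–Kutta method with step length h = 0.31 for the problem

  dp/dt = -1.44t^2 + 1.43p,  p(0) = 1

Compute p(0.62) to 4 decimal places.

RK4: k1 = f(t_n, p_n); k2 = f(t_n + h/2, p_n + (h/2)·k1); k3 = f(t_n + h/2, p_n + (h/2)·k2); k4 = f(t_n + h, p_n + h·k3); p_{n+1} = p_n + (h/6)·(k1 + 2k2 + 2k3 + k4).
t=0.000000, p=1.000000:
  k1 = f(0.000000, 1.000000) = 1.430000
  k2 = f(0.155000, 1.221650) = 1.712363
  k3 = f(0.155000, 1.265416) = 1.774949
  k4 = f(0.310000, 1.550234) = 2.078451
  p ← 1.000000 + (0.31/6)·(k1 + 2k2 + 2k3 + k4) = 1.541626
t=0.310000, p=1.541626:
  k1 = f(0.310000, 1.541626) = 2.066141
  k2 = f(0.465000, 1.861877) = 2.351121
  k3 = f(0.465000, 1.906049) = 2.414287
  k4 = f(0.620000, 2.290054) = 2.721242
  p ← 1.541626 + (0.31/6)·(k1 + 2k2 + 2k3 + k4) = 2.281399
p(0.62) ≈ 2.2814

2.2814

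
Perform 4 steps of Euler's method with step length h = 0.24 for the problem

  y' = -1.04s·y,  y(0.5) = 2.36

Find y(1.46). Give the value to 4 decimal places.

Euler: y_{n+1} = y_n + h·f(s_n, y_n).
s=0.500000, y=2.360000: f=-1.227200 → y ← 2.360000 + 0.24·(-1.227200) = 2.065472
s=0.740000, y=2.065472: f=-1.589587 → y ← 2.065472 + 0.24·(-1.589587) = 1.683971
s=0.980000, y=1.683971: f=-1.716303 → y ← 1.683971 + 0.24·(-1.716303) = 1.272058
s=1.220000, y=1.272058: f=-1.613988 → y ← 1.272058 + 0.24·(-1.613988) = 0.884701
y(1.46) ≈ 0.8847

0.8847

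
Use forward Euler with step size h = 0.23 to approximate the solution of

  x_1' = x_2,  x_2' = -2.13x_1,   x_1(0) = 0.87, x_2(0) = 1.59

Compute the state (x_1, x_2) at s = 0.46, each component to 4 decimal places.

1.5034, 0.5584

Euler on (x_1,x_2): x_1_{n+1} = x_1_n + h·x_1', x_2_{n+1} = x_2_n + h·x_2'.
0.000000: (0.870000, 1.590000); f=(1.590000, -1.853100) → (1.235700, 1.163787)
0.230000: (1.235700, 1.163787); f=(1.163787, -2.632041) → (1.503371, 0.558418)
(x_1(0.46), x_2(0.46)) ≈ (1.5034, 0.5584)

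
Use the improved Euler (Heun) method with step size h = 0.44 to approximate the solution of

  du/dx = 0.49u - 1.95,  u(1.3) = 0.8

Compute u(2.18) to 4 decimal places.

Heun: k1 = f(x_n, u_n); k2 = f(x_n + h, u_n + h·k1); u_{n+1} = u_n + (h/2)·(k1 + k2).
x=1.300000, u=0.800000:
  k1 = f(1.300000, 0.800000) = -1.558000
  k2 = f(1.740000, 0.114480) = -1.893905
  u ← 0.800000 + (0.44/2)·(-1.558000 + (-1.893905)) = 0.040581
x=1.740000, u=0.040581:
  k1 = f(1.740000, 0.040581) = -1.930115
  k2 = f(2.180000, -0.808670) = -2.346248
  u ← 0.040581 + (0.44/2)·(-1.930115 + (-2.346248)) = -0.900219
u(2.18) ≈ -0.9002

-0.9002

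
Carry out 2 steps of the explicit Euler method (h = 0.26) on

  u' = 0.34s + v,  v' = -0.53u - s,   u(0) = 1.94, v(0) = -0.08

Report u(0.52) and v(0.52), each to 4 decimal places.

Euler on (u,v): u_{n+1} = u_n + h·u', v_{n+1} = v_n + h·v'.
0.000000: (1.940000, -0.080000); f=(-0.080000, -1.028200) → (1.919200, -0.347332)
0.260000: (1.919200, -0.347332); f=(-0.258932, -1.277176) → (1.851878, -0.679398)
(u(0.52), v(0.52)) ≈ (1.8519, -0.6794)

1.8519, -0.6794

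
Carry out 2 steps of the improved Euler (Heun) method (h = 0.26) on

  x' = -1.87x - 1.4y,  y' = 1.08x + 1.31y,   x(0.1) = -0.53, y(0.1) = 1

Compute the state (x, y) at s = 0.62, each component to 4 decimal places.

-0.7831, 1.4618

Heun on (x,y): k1 = f(s_n, state_n); k2 = f(s_n + h, state_n + h·k1); state_{n+1} = state_n + (h/2)·(k1 + k2).
0.100000: (-0.530000, 1.000000)
  k1 = (-0.408900, 0.737600)
  predictor → (-0.636314, 1.191776)
  k2 = (-0.478579, 0.874007)
  → (-0.645372, 1.209509)
0.360000: (-0.645372, 1.209509)
  k1 = (-0.486466, 0.887455)
  predictor → (-0.771854, 1.440247)
  k2 = (-0.572980, 1.053122)
  → (-0.783100, 1.461784)
(x(0.62), y(0.62)) ≈ (-0.7831, 1.4618)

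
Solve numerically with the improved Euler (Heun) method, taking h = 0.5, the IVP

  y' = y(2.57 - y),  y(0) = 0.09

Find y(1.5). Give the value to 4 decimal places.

1.4428

Heun: k1 = f(s_n, y_n); k2 = f(s_n + h, y_n + h·k1); y_{n+1} = y_n + (h/2)·(k1 + k2).
s=0.000000, y=0.090000:
  k1 = f(0.000000, 0.090000) = 0.223200
  k2 = f(0.500000, 0.201600) = 0.477469
  y ← 0.090000 + (0.5/2)·(0.223200 + 0.477469) = 0.265167
s=0.500000, y=0.265167:
  k1 = f(0.500000, 0.265167) = 0.611166
  k2 = f(1.000000, 0.570751) = 1.141073
  y ← 0.265167 + (0.5/2)·(0.611166 + 1.141073) = 0.703227
s=1.000000, y=0.703227:
  k1 = f(1.000000, 0.703227) = 1.312765
  k2 = f(1.500000, 1.359610) = 1.645658
  y ← 0.703227 + (0.5/2)·(1.312765 + 1.645658) = 1.442833
y(1.5) ≈ 1.4428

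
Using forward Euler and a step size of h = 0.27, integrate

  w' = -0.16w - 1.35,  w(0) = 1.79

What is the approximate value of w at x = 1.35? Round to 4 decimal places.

Euler: w_{n+1} = w_n + h·f(x_n, w_n).
x=0.000000, w=1.790000: f=-1.636400 → w ← 1.790000 + 0.27·(-1.636400) = 1.348172
x=0.270000, w=1.348172: f=-1.565708 → w ← 1.348172 + 0.27·(-1.565708) = 0.925431
x=0.540000, w=0.925431: f=-1.498069 → w ← 0.925431 + 0.27·(-1.498069) = 0.520952
x=0.810000, w=0.520952: f=-1.433352 → w ← 0.520952 + 0.27·(-1.433352) = 0.133947
x=1.080000, w=0.133947: f=-1.371432 → w ← 0.133947 + 0.27·(-1.371432) = -0.236339
w(1.35) ≈ -0.2363

-0.2363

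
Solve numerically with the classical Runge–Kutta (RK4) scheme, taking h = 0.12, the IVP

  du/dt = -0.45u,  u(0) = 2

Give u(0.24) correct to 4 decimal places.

RK4: k1 = f(t_n, u_n); k2 = f(t_n + h/2, u_n + (h/2)·k1); k3 = f(t_n + h/2, u_n + (h/2)·k2); k4 = f(t_n + h, u_n + h·k3); u_{n+1} = u_n + (h/6)·(k1 + 2k2 + 2k3 + k4).
t=0.000000, u=2.000000:
  k1 = f(0.000000, 2.000000) = -0.900000
  k2 = f(0.060000, 1.946000) = -0.875700
  k3 = f(0.060000, 1.947458) = -0.876356
  k4 = f(0.120000, 1.894837) = -0.852677
  u ← 2.000000 + (0.12/6)·(k1 + 2k2 + 2k3 + k4) = 1.894864
t=0.120000, u=1.894864:
  k1 = f(0.120000, 1.894864) = -0.852689
  k2 = f(0.180000, 1.843703) = -0.829666
  k3 = f(0.180000, 1.845084) = -0.830288
  k4 = f(0.240000, 1.795230) = -0.807853
  u ← 1.894864 + (0.12/6)·(k1 + 2k2 + 2k3 + k4) = 1.795255
u(0.24) ≈ 1.7953

1.7953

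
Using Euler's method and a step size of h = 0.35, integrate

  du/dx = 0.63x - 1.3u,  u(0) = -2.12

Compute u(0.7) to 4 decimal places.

Euler: u_{n+1} = u_n + h·f(x_n, u_n).
x=0.000000, u=-2.120000: f=2.756000 → u ← -2.120000 + 0.35·2.756000 = -1.155400
x=0.350000, u=-1.155400: f=1.722520 → u ← -1.155400 + 0.35·1.722520 = -0.552518
u(0.7) ≈ -0.5525

-0.5525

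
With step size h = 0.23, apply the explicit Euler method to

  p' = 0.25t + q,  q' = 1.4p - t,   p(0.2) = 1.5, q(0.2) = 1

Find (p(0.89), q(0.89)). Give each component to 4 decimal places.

Euler on (p,q): p_{n+1} = p_n + h·p', q_{n+1} = q_n + h·q'.
0.200000: (1.500000, 1.000000); f=(1.050000, 1.900000) → (1.741500, 1.437000)
0.430000: (1.741500, 1.437000); f=(1.544500, 2.008100) → (2.096735, 1.898863)
0.660000: (2.096735, 1.898863); f=(2.063863, 2.275429) → (2.571423, 2.422212)
(p(0.89), q(0.89)) ≈ (2.5714, 2.4222)

2.5714, 2.4222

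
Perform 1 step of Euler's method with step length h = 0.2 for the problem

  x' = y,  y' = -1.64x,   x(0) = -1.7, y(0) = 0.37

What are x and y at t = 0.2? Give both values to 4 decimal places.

-1.6260, 0.9276

Euler on (x,y): x_{n+1} = x_n + h·x', y_{n+1} = y_n + h·y'.
0.000000: (-1.700000, 0.370000); f=(0.370000, 2.788000) → (-1.626000, 0.927600)
(x(0.2), y(0.2)) ≈ (-1.6260, 0.9276)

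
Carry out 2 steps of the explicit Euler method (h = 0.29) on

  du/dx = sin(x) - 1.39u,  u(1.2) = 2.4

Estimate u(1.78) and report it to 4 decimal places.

Euler: u_{n+1} = u_n + h·f(x_n, u_n).
x=1.200000, u=2.400000: f=-2.403961 → u ← 2.400000 + 0.29·(-2.403961) = 1.702851
x=1.490000, u=1.702851: f=-1.370226 → u ← 1.702851 + 0.29·(-1.370226) = 1.305486
u(1.78) ≈ 1.3055

1.3055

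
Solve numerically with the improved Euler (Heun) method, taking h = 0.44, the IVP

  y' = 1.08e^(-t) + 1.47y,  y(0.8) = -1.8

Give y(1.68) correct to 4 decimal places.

-5.5889

Heun: k1 = f(t_n, y_n); k2 = f(t_n + h, y_n + h·k1); y_{n+1} = y_n + (h/2)·(k1 + k2).
t=0.800000, y=-1.800000:
  k1 = f(0.800000, -1.800000) = -2.160725
  k2 = f(1.240000, -2.750719) = -3.731022
  y ← -1.800000 + (0.44/2)·(-2.160725 + (-3.731022)) = -3.096184
t=1.240000, y=-3.096184:
  k1 = f(1.240000, -3.096184) = -4.238856
  k2 = f(1.680000, -4.961281) = -7.091799
  y ← -3.096184 + (0.44/2)·(-4.238856 + (-7.091799)) = -5.588928
y(1.68) ≈ -5.5889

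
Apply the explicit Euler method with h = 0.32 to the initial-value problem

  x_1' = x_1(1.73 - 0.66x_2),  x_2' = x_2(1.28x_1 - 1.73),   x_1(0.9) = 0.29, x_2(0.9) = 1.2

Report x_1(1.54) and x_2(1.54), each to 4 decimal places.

0.5318, 0.4075

Euler on (x_1,x_2): x_1_{n+1} = x_1_n + h·x_1', x_2_{n+1} = x_2_n + h·x_2'.
0.900000: (0.290000, 1.200000); f=(0.272020, -1.630560) → (0.377046, 0.678221)
1.220000: (0.377046, 0.678221); f=(0.483515, -0.845999) → (0.531771, 0.407501)
(x_1(1.54), x_2(1.54)) ≈ (0.5318, 0.4075)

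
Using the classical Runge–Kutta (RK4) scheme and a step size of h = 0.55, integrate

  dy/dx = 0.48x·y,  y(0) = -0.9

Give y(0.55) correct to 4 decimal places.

RK4: k1 = f(x_n, y_n); k2 = f(x_n + h/2, y_n + (h/2)·k1); k3 = f(x_n + h/2, y_n + (h/2)·k2); k4 = f(x_n + h, y_n + h·k3); y_{n+1} = y_n + (h/6)·(k1 + 2k2 + 2k3 + k4).
x=0.000000, y=-0.900000:
  k1 = f(0.000000, -0.900000) = 0.000000
  k2 = f(0.275000, -0.900000) = -0.118800
  k3 = f(0.275000, -0.932670) = -0.123112
  k4 = f(0.550000, -0.967712) = -0.255476
  y ← -0.900000 + (0.55/6)·(k1 + 2k2 + 2k3 + k4) = -0.967769
y(0.55) ≈ -0.9678

-0.9678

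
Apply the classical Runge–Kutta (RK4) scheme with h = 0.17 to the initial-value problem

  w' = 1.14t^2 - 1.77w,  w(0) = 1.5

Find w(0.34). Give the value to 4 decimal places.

RK4: k1 = f(t_n, w_n); k2 = f(t_n + h/2, w_n + (h/2)·k1); k3 = f(t_n + h/2, w_n + (h/2)·k2); k4 = f(t_n + h, w_n + h·k3); w_{n+1} = w_n + (h/6)·(k1 + 2k2 + 2k3 + k4).
t=0.000000, w=1.500000:
  k1 = f(0.000000, 1.500000) = -2.655000
  k2 = f(0.085000, 1.274325) = -2.247319
  k3 = f(0.085000, 1.308978) = -2.308654
  k4 = f(0.170000, 1.107529) = -1.927380
  w ← 1.500000 + (0.17/6)·(k1 + 2k2 + 2k3 + k4) = 1.111994
t=0.170000, w=1.111994:
  k1 = f(0.170000, 1.111994) = -1.935284
  k2 = f(0.255000, 0.947495) = -1.602938
  k3 = f(0.255000, 0.975744) = -1.652939
  k4 = f(0.340000, 0.830994) = -1.339076
  w ← 1.111994 + (0.17/6)·(k1 + 2k2 + 2k3 + k4) = 0.834721
w(0.34) ≈ 0.8347

0.8347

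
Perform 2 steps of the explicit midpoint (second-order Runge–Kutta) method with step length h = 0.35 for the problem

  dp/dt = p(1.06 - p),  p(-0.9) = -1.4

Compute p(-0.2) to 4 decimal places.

-20.2871

Midpoint: k1 = f(t_n, p_n); k2 = f(t_n + h/2, p_n + (h/2)·k1); p_{n+1} = p_n + h·k2.
t=-0.900000, p=-1.400000:
  k1 = f(-0.900000, -1.400000) = -3.444000
  k2 = f(-0.725000, -2.002700) = -6.133669
  p ← -1.400000 + 0.35·(-6.133669) = -3.546784
t=-0.550000, p=-3.546784:
  k1 = f(-0.550000, -3.546784) = -16.339270
  k2 = f(-0.375000, -6.406156) = -47.829367
  p ← -3.546784 + 0.35·(-47.829367) = -20.287063
p(-0.2) ≈ -20.2871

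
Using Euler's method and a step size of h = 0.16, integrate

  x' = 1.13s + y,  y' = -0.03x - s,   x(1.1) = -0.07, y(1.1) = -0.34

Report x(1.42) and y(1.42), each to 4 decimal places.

Euler on (x,y): x_{n+1} = x_n + h·x', y_{n+1} = y_n + h·y'.
1.100000: (-0.070000, -0.340000); f=(0.903000, -1.097900) → (0.074480, -0.515664)
1.260000: (0.074480, -0.515664); f=(0.908136, -1.262234) → (0.219782, -0.717622)
(x(1.42), y(1.42)) ≈ (0.2198, -0.7176)

0.2198, -0.7176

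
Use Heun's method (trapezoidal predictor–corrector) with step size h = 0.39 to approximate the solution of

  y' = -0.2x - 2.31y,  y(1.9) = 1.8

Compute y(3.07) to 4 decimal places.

0.0197

Heun: k1 = f(x_n, y_n); k2 = f(x_n + h, y_n + h·k1); y_{n+1} = y_n + (h/2)·(k1 + k2).
x=1.900000, y=1.800000:
  k1 = f(1.900000, 1.800000) = -4.538000
  k2 = f(2.290000, 0.030180) = -0.527716
  y ← 1.800000 + (0.39/2)·(-4.538000 + (-0.527716)) = 0.812185
x=2.290000, y=0.812185:
  k1 = f(2.290000, 0.812185) = -2.334148
  k2 = f(2.680000, -0.098132) = -0.309314
  y ← 0.812185 + (0.39/2)·(-2.334148 + (-0.309314)) = 0.296710
x=2.680000, y=0.296710:
  k1 = f(2.680000, 0.296710) = -1.221401
  k2 = f(3.070000, -0.179636) = -0.199041
  y ← 0.296710 + (0.39/2)·(-1.221401 + (-0.199041)) = 0.019724
y(3.07) ≈ 0.0197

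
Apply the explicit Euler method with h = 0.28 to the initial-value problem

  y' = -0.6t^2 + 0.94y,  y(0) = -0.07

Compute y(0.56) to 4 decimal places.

-0.1249

Euler: y_{n+1} = y_n + h·f(t_n, y_n).
t=0.000000, y=-0.070000: f=-0.065800 → y ← -0.070000 + 0.28·(-0.065800) = -0.088424
t=0.280000, y=-0.088424: f=-0.130159 → y ← -0.088424 + 0.28·(-0.130159) = -0.124868
y(0.56) ≈ -0.1249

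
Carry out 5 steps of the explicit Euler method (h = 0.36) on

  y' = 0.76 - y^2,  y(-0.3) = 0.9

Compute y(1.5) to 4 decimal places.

0.8720

Euler: y_{n+1} = y_n + h·f(x_n, y_n).
x=-0.300000, y=0.900000: f=-0.050000 → y ← 0.900000 + 0.36·(-0.050000) = 0.882000
x=0.060000, y=0.882000: f=-0.017924 → y ← 0.882000 + 0.36·(-0.017924) = 0.875547
x=0.420000, y=0.875547: f=-0.006583 → y ← 0.875547 + 0.36·(-0.006583) = 0.873177
x=0.780000, y=0.873177: f=-0.002439 → y ← 0.873177 + 0.36·(-0.002439) = 0.872299
x=1.140000, y=0.872299: f=-0.000906 → y ← 0.872299 + 0.36·(-0.000906) = 0.871973
y(1.5) ≈ 0.8720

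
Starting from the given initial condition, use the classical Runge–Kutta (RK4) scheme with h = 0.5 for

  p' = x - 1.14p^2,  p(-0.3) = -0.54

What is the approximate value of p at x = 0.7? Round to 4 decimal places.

-1.2055

RK4: k1 = f(x_n, p_n); k2 = f(x_n + h/2, p_n + (h/2)·k1); k3 = f(x_n + h/2, p_n + (h/2)·k2); k4 = f(x_n + h, p_n + h·k3); p_{n+1} = p_n + (h/6)·(k1 + 2k2 + 2k3 + k4).
x=-0.300000, p=-0.540000:
  k1 = f(-0.300000, -0.540000) = -0.632424
  k2 = f(-0.050000, -0.698106) = -0.605581
  k3 = f(-0.050000, -0.691395) = -0.594951
  k4 = f(0.200000, -0.837476) = -0.599557
  p ← -0.540000 + (0.5/6)·(k1 + 2k2 + 2k3 + k4) = -0.842754
x=0.200000, p=-0.842754:
  k1 = f(0.200000, -0.842754) = -0.609667
  k2 = f(0.450000, -0.995171) = -0.679015
  k3 = f(0.450000, -1.012508) = -0.718696
  k4 = f(0.700000, -1.202102) = -0.947355
  p ← -0.842754 + (0.5/6)·(k1 + 2k2 + 2k3 + k4) = -1.205458
p(0.7) ≈ -1.2055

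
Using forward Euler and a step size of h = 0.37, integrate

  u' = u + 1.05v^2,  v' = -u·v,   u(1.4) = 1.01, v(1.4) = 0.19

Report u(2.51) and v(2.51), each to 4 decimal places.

Euler on (u,v): u_{n+1} = u_n + h·u', v_{n+1} = v_n + h·v'.
1.400000: (1.010000, 0.190000); f=(1.047905, -0.191900) → (1.397725, 0.118997)
1.770000: (1.397725, 0.118997); f=(1.412593, -0.166325) → (1.920384, 0.057457)
2.140000: (1.920384, 0.057457); f=(1.923851, -0.110339) → (2.632209, 0.016631)
(u(2.51), v(2.51)) ≈ (2.6322, 0.0166)

2.6322, 0.0166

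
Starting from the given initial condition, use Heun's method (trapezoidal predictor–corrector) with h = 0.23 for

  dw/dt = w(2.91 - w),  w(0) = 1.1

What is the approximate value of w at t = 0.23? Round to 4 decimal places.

Heun: k1 = f(t_n, w_n); k2 = f(t_n + h, w_n + h·k1); w_{n+1} = w_n + (h/2)·(k1 + k2).
t=0.000000, w=1.100000:
  k1 = f(0.000000, 1.100000) = 1.991000
  k2 = f(0.230000, 1.557930) = 2.106430
  w ← 1.100000 + (0.23/2)·(1.991000 + 2.106430) = 1.571204
w(0.23) ≈ 1.5712

1.5712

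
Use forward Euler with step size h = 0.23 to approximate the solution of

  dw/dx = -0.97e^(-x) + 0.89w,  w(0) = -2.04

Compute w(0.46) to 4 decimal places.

-3.4067

Euler: w_{n+1} = w_n + h·f(x_n, w_n).
x=0.000000, w=-2.040000: f=-2.785600 → w ← -2.040000 + 0.23·(-2.785600) = -2.680688
x=0.230000, w=-2.680688: f=-3.156510 → w ← -2.680688 + 0.23·(-3.156510) = -3.406685
w(0.46) ≈ -3.4067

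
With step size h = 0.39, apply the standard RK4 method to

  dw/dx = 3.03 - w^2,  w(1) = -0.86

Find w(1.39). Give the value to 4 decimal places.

RK4: k1 = f(x_n, w_n); k2 = f(x_n + h/2, w_n + (h/2)·k1); k3 = f(x_n + h/2, w_n + (h/2)·k2); k4 = f(x_n + h, w_n + h·k3); w_{n+1} = w_n + (h/6)·(k1 + 2k2 + 2k3 + k4).
x=1.000000, w=-0.860000:
  k1 = f(1.000000, -0.860000) = 2.290400
  k2 = f(1.195000, -0.413372) = 2.859124
  k3 = f(1.195000, -0.302471) = 2.938511
  k4 = f(1.390000, 0.286019) = 2.948193
  w ← -0.860000 + (0.39/6)·(k1 + 2k2 + 2k3 + k4) = 0.234201
w(1.39) ≈ 0.2342

0.2342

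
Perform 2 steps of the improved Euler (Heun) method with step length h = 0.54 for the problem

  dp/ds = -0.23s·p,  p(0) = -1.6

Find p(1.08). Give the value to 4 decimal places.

-1.3977

Heun: k1 = f(s_n, p_n); k2 = f(s_n + h, p_n + h·k1); p_{n+1} = p_n + (h/2)·(k1 + k2).
s=0.000000, p=-1.600000:
  k1 = f(0.000000, -1.600000) = 0.000000
  k2 = f(0.540000, -1.600000) = 0.198720
  p ← -1.600000 + (0.54/2)·(0.000000 + 0.198720) = -1.546346
s=0.540000, p=-1.546346:
  k1 = f(0.540000, -1.546346) = 0.192056
  k2 = f(1.080000, -1.442635) = 0.358351
  p ← -1.546346 + (0.54/2)·(0.192056 + 0.358351) = -1.397736
p(1.08) ≈ -1.3977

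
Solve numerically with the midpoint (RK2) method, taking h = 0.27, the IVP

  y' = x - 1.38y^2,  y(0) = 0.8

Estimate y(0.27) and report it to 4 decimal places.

0.6638

Midpoint: k1 = f(x_n, y_n); k2 = f(x_n + h/2, y_n + (h/2)·k1); y_{n+1} = y_n + h·k2.
x=0.000000, y=0.800000:
  k1 = f(0.000000, 0.800000) = -0.883200
  k2 = f(0.135000, 0.680768) = -0.504554
  y ← 0.800000 + 0.27·(-0.504554) = 0.663770
y(0.27) ≈ 0.6638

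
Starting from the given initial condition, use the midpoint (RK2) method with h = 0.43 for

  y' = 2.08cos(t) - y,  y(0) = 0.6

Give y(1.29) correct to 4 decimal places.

1.1312

Midpoint: k1 = f(t_n, y_n); k2 = f(t_n + h/2, y_n + (h/2)·k1); y_{n+1} = y_n + h·k2.
t=0.000000, y=0.600000:
  k1 = f(0.000000, 0.600000) = 1.480000
  k2 = f(0.215000, 0.918200) = 1.113911
  y ← 0.600000 + 0.43·1.113911 = 1.078982
t=0.430000, y=1.078982:
  k1 = f(0.430000, 1.078982) = 0.811667
  k2 = f(0.645000, 1.253490) = 0.408637
  y ← 1.078982 + 0.43·0.408637 = 1.254696
t=0.860000, y=1.254696:
  k1 = f(0.860000, 1.254696) = 0.102374
  k2 = f(1.075000, 1.276706) = -0.287183
  y ← 1.254696 + 0.43·(-0.287183) = 1.131207
y(1.29) ≈ 1.1312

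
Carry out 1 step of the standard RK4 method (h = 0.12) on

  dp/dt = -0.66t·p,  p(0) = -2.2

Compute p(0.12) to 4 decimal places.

RK4: k1 = f(t_n, p_n); k2 = f(t_n + h/2, p_n + (h/2)·k1); k3 = f(t_n + h/2, p_n + (h/2)·k2); k4 = f(t_n + h, p_n + h·k3); p_{n+1} = p_n + (h/6)·(k1 + 2k2 + 2k3 + k4).
t=0.000000, p=-2.200000:
  k1 = f(0.000000, -2.200000) = 0.000000
  k2 = f(0.060000, -2.200000) = 0.087120
  k3 = f(0.060000, -2.194773) = 0.086913
  k4 = f(0.120000, -2.189570) = 0.173414
  p ← -2.200000 + (0.12/6)·(k1 + 2k2 + 2k3 + k4) = -2.189570
p(0.12) ≈ -2.1896

-2.1896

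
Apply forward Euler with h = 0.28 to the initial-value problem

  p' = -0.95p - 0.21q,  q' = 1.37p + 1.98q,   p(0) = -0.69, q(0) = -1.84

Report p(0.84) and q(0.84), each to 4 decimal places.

0.2149, -7.8291

Euler on (p,q): p_{n+1} = p_n + h·p', q_{n+1} = q_n + h·q'.
0.000000: (-0.690000, -1.840000); f=(1.041900, -4.588500) → (-0.398268, -3.124780)
0.280000: (-0.398268, -3.124780); f=(1.034558, -6.732692) → (-0.108592, -5.009934)
0.560000: (-0.108592, -5.009934); f=(1.155248, -10.068439) → (0.214878, -7.829097)
(p(0.84), q(0.84)) ≈ (0.2149, -7.8291)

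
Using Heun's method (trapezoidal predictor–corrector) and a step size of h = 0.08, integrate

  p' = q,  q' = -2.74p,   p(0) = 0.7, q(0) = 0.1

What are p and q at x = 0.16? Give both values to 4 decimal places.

0.6914, -0.2077

Heun on (p,q): k1 = f(x_n, state_n); k2 = f(x_n + h, state_n + h·k1); state_{n+1} = state_n + (h/2)·(k1 + k2).
0.000000: (0.700000, 0.100000)
  k1 = (0.100000, -1.918000)
  predictor → (0.708000, -0.053440)
  k2 = (-0.053440, -1.939920)
  → (0.701862, -0.054317)
0.080000: (0.701862, -0.054317)
  k1 = (-0.054317, -1.923103)
  predictor → (0.697517, -0.208165)
  k2 = (-0.208165, -1.911197)
  → (0.691363, -0.207689)
(p(0.16), q(0.16)) ≈ (0.6914, -0.2077)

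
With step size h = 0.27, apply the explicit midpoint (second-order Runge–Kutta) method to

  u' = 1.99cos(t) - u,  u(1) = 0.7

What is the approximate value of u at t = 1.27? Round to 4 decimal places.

Midpoint: k1 = f(t_n, u_n); k2 = f(t_n + h/2, u_n + (h/2)·k1); u_{n+1} = u_n + h·k2.
t=1.000000, u=0.700000:
  k1 = f(1.000000, 0.700000) = 0.375202
  k2 = f(1.135000, 0.750652) = 0.089391
  u ← 0.700000 + 0.27·0.089391 = 0.724136
u(1.27) ≈ 0.7241

0.7241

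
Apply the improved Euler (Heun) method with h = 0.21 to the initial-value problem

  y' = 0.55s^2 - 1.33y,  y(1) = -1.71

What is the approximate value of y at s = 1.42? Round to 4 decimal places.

Heun: k1 = f(s_n, y_n); k2 = f(s_n + h, y_n + h·k1); y_{n+1} = y_n + (h/2)·(k1 + k2).
s=1.000000, y=-1.710000:
  k1 = f(1.000000, -1.710000) = 2.824300
  k2 = f(1.210000, -1.116897) = 2.290728
  y ← -1.710000 + (0.21/2)·(2.824300 + 2.290728) = -1.172922
s=1.210000, y=-1.172922:
  k1 = f(1.210000, -1.172922) = 2.365241
  k2 = f(1.420000, -0.676221) = 2.008394
  y ← -1.172922 + (0.21/2)·(2.365241 + 2.008394) = -0.713690
y(1.42) ≈ -0.7137

-0.7137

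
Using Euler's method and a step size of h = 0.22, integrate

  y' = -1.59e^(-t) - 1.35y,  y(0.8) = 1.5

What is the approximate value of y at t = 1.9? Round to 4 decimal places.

Euler: y_{n+1} = y_n + h·f(t_n, y_n).
t=0.800000, y=1.500000: f=-2.739433 → y ← 1.500000 + 0.22·(-2.739433) = 0.897325
t=1.020000, y=0.897325: f=-1.784734 → y ← 0.897325 + 0.22·(-1.784734) = 0.504683
t=1.240000, y=0.504683: f=-1.141443 → y ← 0.504683 + 0.22·(-1.141443) = 0.253566
t=1.460000, y=0.253566: f=-0.711569 → y ← 0.253566 + 0.22·(-0.711569) = 0.097020
t=1.680000, y=0.097020: f=-0.427312 → y ← 0.097020 + 0.22·(-0.427312) = 0.003012
y(1.9) ≈ 0.0030

0.0030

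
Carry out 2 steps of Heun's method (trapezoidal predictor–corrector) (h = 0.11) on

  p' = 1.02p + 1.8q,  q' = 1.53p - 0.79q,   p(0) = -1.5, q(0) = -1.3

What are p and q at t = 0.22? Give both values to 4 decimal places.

Heun on (p,q): k1 = f(t_n, state_n); k2 = f(t_n + h, state_n + h·k1); state_{n+1} = state_n + (h/2)·(k1 + k2).
0.000000: (-1.500000, -1.300000)
  k1 = (-3.870000, -1.268000)
  predictor → (-1.925700, -1.439480)
  k2 = (-4.555278, -1.809132)
  → (-1.963390, -1.469242)
0.110000: (-1.963390, -1.469242)
  k1 = (-4.647294, -1.843286)
  predictor → (-2.474593, -1.672004)
  k2 = (-5.533691, -2.465244)
  → (-2.523344, -1.706211)
(p(0.22), q(0.22)) ≈ (-2.5233, -1.7062)

-2.5233, -1.7062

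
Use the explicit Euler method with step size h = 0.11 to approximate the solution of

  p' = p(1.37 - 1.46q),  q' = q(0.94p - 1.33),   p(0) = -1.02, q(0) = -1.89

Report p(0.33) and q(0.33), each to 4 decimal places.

Euler on (p,q): p_{n+1} = p_n + h·p', q_{n+1} = q_n + h·q'.
0.000000: (-1.020000, -1.890000); f=(-4.211988, 4.325832) → (-1.483319, -1.414158)
0.110000: (-1.483319, -1.414158); f=(-5.094712, 3.852620) → (-2.043737, -0.990370)
0.220000: (-2.043737, -0.990370); f=(-5.755042, 3.219806) → (-2.676792, -0.636192)
(p(0.33), q(0.33)) ≈ (-2.6768, -0.6362)

-2.6768, -0.6362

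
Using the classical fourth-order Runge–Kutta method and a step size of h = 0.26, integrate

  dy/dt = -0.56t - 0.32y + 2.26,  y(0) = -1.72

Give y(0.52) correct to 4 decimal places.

RK4: k1 = f(t_n, y_n); k2 = f(t_n + h/2, y_n + (h/2)·k1); k3 = f(t_n + h/2, y_n + (h/2)·k2); k4 = f(t_n + h, y_n + h·k3); y_{n+1} = y_n + (h/6)·(k1 + 2k2 + 2k3 + k4).
t=0.000000, y=-1.720000:
  k1 = f(0.000000, -1.720000) = 2.810400
  k2 = f(0.130000, -1.354648) = 2.620687
  k3 = f(0.130000, -1.379311) = 2.628579
  k4 = f(0.260000, -1.036569) = 2.446102
  y ← -1.720000 + (0.26/6)·(k1 + 2k2 + 2k3 + k4) = -1.037282
t=0.260000, y=-1.037282:
  k1 = f(0.260000, -1.037282) = 2.446330
  k2 = f(0.390000, -0.719259) = 2.271763
  k3 = f(0.390000, -0.741953) = 2.279025
  k4 = f(0.520000, -0.444735) = 2.111115
  y ← -1.037282 + (0.26/6)·(k1 + 2k2 + 2k3 + k4) = -0.445391
y(0.52) ≈ -0.4454

-0.4454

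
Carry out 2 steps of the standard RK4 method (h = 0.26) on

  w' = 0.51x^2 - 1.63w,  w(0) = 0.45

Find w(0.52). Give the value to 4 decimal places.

0.2125

RK4: k1 = f(x_n, w_n); k2 = f(x_n + h/2, w_n + (h/2)·k1); k3 = f(x_n + h/2, w_n + (h/2)·k2); k4 = f(x_n + h, w_n + h·k3); w_{n+1} = w_n + (h/6)·(k1 + 2k2 + 2k3 + k4).
x=0.000000, w=0.450000:
  k1 = f(0.000000, 0.450000) = -0.733500
  k2 = f(0.130000, 0.354645) = -0.569452
  k3 = f(0.130000, 0.375971) = -0.604214
  k4 = f(0.260000, 0.292904) = -0.442958
  w ← 0.450000 + (0.26/6)·(k1 + 2k2 + 2k3 + k4) = 0.297302
x=0.260000, w=0.297302:
  k1 = f(0.260000, 0.297302) = -0.450127
  k2 = f(0.390000, 0.238786) = -0.311650
  k3 = f(0.390000, 0.256788) = -0.340993
  k4 = f(0.520000, 0.208644) = -0.202186
  w ← 0.297302 + (0.26/6)·(k1 + 2k2 + 2k3 + k4) = 0.212473
w(0.52) ≈ 0.2125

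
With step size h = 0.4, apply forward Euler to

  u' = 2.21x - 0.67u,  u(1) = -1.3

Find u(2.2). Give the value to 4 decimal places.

2.4609

Euler: u_{n+1} = u_n + h·f(x_n, u_n).
x=1.000000, u=-1.300000: f=3.081000 → u ← -1.300000 + 0.4·3.081000 = -0.067600
x=1.400000, u=-0.067600: f=3.139292 → u ← -0.067600 + 0.4·3.139292 = 1.188117
x=1.800000, u=1.188117: f=3.181962 → u ← 1.188117 + 0.4·3.181962 = 2.460901
u(2.2) ≈ 2.4609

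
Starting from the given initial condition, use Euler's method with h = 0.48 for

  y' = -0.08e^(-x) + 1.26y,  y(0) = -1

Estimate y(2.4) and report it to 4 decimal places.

-11.0550

Euler: y_{n+1} = y_n + h·f(x_n, y_n).
x=0.000000, y=-1.000000: f=-1.340000 → y ← -1.000000 + 0.48·(-1.340000) = -1.643200
x=0.480000, y=-1.643200: f=-2.119935 → y ← -1.643200 + 0.48·(-2.119935) = -2.660769
x=0.960000, y=-2.660769: f=-3.383200 → y ← -2.660769 + 0.48·(-3.383200) = -4.284705
x=1.440000, y=-4.284705: f=-5.417682 → y ← -4.284705 + 0.48·(-5.417682) = -6.885192
x=1.920000, y=-6.885192: f=-8.687070 → y ← -6.885192 + 0.48·(-8.687070) = -11.054986
y(2.4) ≈ -11.0550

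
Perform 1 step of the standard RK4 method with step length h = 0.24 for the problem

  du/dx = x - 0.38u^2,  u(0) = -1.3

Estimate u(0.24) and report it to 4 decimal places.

-1.4434

RK4: k1 = f(x_n, u_n); k2 = f(x_n + h/2, u_n + (h/2)·k1); k3 = f(x_n + h/2, u_n + (h/2)·k2); k4 = f(x_n + h, u_n + h·k3); u_{n+1} = u_n + (h/6)·(k1 + 2k2 + 2k3 + k4).
x=0.000000, u=-1.300000:
  k1 = f(0.000000, -1.300000) = -0.642200
  k2 = f(0.120000, -1.377064) = -0.600596
  k3 = f(0.120000, -1.372072) = -0.595380
  k4 = f(0.240000, -1.442891) = -0.551135
  u ← -1.300000 + (0.24/6)·(k1 + 2k2 + 2k3 + k4) = -1.443412
u(0.24) ≈ -1.4434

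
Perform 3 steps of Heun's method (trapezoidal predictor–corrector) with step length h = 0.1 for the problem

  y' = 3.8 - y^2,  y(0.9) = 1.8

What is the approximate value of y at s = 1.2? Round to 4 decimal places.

1.9000

Heun: k1 = f(s_n, y_n); k2 = f(s_n + h, y_n + h·k1); y_{n+1} = y_n + (h/2)·(k1 + k2).
s=0.900000, y=1.800000:
  k1 = f(0.900000, 1.800000) = 0.560000
  k2 = f(1.000000, 1.856000) = 0.355264
  y ← 1.800000 + (0.1/2)·(0.560000 + 0.355264) = 1.845763
s=1.000000, y=1.845763:
  k1 = f(1.000000, 1.845763) = 0.393158
  k2 = f(1.100000, 1.885079) = 0.246477
  y ← 1.845763 + (0.1/2)·(0.393158 + 0.246477) = 1.877745
s=1.100000, y=1.877745:
  k1 = f(1.100000, 1.877745) = 0.274074
  k2 = f(1.200000, 1.905152) = 0.170395
  y ← 1.877745 + (0.1/2)·(0.274074 + 0.170395) = 1.899968
y(1.2) ≈ 1.9000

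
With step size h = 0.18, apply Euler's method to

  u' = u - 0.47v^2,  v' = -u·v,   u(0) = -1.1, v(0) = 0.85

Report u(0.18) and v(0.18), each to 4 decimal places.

Euler on (u,v): u_{n+1} = u_n + h·u', v_{n+1} = v_n + h·v'.
0.000000: (-1.100000, 0.850000); f=(-1.439575, 0.935000) → (-1.359124, 1.018300)
(u(0.18), v(0.18)) ≈ (-1.3591, 1.0183)

-1.3591, 1.0183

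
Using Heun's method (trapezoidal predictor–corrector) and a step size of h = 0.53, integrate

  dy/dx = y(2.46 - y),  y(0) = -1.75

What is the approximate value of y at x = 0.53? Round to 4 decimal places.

Heun: k1 = f(x_n, y_n); k2 = f(x_n + h, y_n + h·k1); y_{n+1} = y_n + (h/2)·(k1 + k2).
x=0.000000, y=-1.750000:
  k1 = f(0.000000, -1.750000) = -7.367500
  k2 = f(0.530000, -5.654775) = -45.887227
  y ← -1.750000 + (0.53/2)·(-7.367500 + (-45.887227)) = -15.862503
y(0.53) ≈ -15.8625

-15.8625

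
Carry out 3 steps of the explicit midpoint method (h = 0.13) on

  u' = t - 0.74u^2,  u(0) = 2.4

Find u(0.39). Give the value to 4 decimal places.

Midpoint: k1 = f(t_n, u_n); k2 = f(t_n + h/2, u_n + (h/2)·k1); u_{n+1} = u_n + h·k2.
t=0.000000, u=2.400000:
  k1 = f(0.000000, 2.400000) = -4.262400
  k2 = f(0.065000, 2.122944) = -3.270100
  u ← 2.400000 + 0.13·(-3.270100) = 1.974887
t=0.130000, u=1.974887:
  k1 = f(0.130000, 1.974887) = -2.756132
  k2 = f(0.195000, 1.795738) = -2.191261
  u ← 1.974887 + 0.13·(-2.191261) = 1.690023
t=0.260000, u=1.690023:
  k1 = f(0.260000, 1.690023) = -1.853572
  k2 = f(0.325000, 1.569541) = -1.497960
  u ← 1.690023 + 0.13·(-1.497960) = 1.495288
u(0.39) ≈ 1.4953

1.4953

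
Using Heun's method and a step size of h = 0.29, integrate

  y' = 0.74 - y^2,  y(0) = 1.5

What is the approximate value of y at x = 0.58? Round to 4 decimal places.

1.0756

Heun: k1 = f(x_n, y_n); k2 = f(x_n + h, y_n + h·k1); y_{n+1} = y_n + (h/2)·(k1 + k2).
x=0.000000, y=1.500000:
  k1 = f(0.000000, 1.500000) = -1.510000
  k2 = f(0.290000, 1.062100) = -0.388056
  y ← 1.500000 + (0.29/2)·(-1.510000 + (-0.388056)) = 1.224782
x=0.290000, y=1.224782:
  k1 = f(0.290000, 1.224782) = -0.760091
  k2 = f(0.580000, 1.004356) = -0.268730
  y ← 1.224782 + (0.29/2)·(-0.760091 + (-0.268730)) = 1.075603
y(0.58) ≈ 1.0756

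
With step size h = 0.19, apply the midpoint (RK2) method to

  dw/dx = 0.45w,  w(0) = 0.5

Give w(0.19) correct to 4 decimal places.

Midpoint: k1 = f(x_n, w_n); k2 = f(x_n + h/2, w_n + (h/2)·k1); w_{n+1} = w_n + h·k2.
x=0.000000, w=0.500000:
  k1 = f(0.000000, 0.500000) = 0.225000
  k2 = f(0.095000, 0.521375) = 0.234619
  w ← 0.500000 + 0.19·0.234619 = 0.544578
w(0.19) ≈ 0.5446

0.5446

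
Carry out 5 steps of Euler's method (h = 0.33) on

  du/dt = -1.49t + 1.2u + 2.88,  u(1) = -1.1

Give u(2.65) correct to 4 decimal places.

Euler: u_{n+1} = u_n + h·f(t_n, u_n).
t=1.000000, u=-1.100000: f=0.070000 → u ← -1.100000 + 0.33·0.070000 = -1.076900
t=1.330000, u=-1.076900: f=-0.393980 → u ← -1.076900 + 0.33·(-0.393980) = -1.206913
t=1.660000, u=-1.206913: f=-1.041696 → u ← -1.206913 + 0.33·(-1.041696) = -1.550673
t=1.990000, u=-1.550673: f=-1.945908 → u ← -1.550673 + 0.33·(-1.945908) = -2.192823
t=2.320000, u=-2.192823: f=-3.208187 → u ← -2.192823 + 0.33·(-3.208187) = -3.251524
u(2.65) ≈ -3.2515

-3.2515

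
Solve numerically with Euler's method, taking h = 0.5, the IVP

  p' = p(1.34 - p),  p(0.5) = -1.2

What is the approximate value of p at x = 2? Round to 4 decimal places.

Euler: p_{n+1} = p_n + h·f(x_n, p_n).
x=0.500000, p=-1.200000: f=-3.048000 → p ← -1.200000 + 0.5·(-3.048000) = -2.724000
x=1.000000, p=-2.724000: f=-11.070336 → p ← -2.724000 + 0.5·(-11.070336) = -8.259168
x=1.500000, p=-8.259168: f=-79.281141 → p ← -8.259168 + 0.5·(-79.281141) = -47.899739
p(2) ≈ -47.8997

-47.8997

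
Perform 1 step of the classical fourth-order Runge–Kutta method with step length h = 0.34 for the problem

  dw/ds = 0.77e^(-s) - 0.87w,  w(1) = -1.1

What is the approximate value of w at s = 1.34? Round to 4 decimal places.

RK4: k1 = f(s_n, w_n); k2 = f(s_n + h/2, w_n + (h/2)·k1); k3 = f(s_n + h/2, w_n + (h/2)·k2); k4 = f(s_n + h, w_n + h·k3); w_{n+1} = w_n + (h/6)·(k1 + 2k2 + 2k3 + k4).
s=1.000000, w=-1.100000:
  k1 = f(1.000000, -1.100000) = 1.240267
  k2 = f(1.170000, -0.889155) = 1.012547
  k3 = f(1.170000, -0.927867) = 1.046227
  k4 = f(1.340000, -0.744283) = 0.849147
  w ← -1.100000 + (0.34/6)·(k1 + 2k2 + 2k3 + k4) = -0.748272
w(1.34) ≈ -0.7483

-0.7483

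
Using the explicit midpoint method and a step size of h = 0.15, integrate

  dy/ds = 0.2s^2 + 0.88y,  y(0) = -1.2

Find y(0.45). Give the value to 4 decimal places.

Midpoint: k1 = f(s_n, y_n); k2 = f(s_n + h/2, y_n + (h/2)·k1); y_{n+1} = y_n + h·k2.
s=0.000000, y=-1.200000:
  k1 = f(0.000000, -1.200000) = -1.056000
  k2 = f(0.075000, -1.279200) = -1.124571
  y ← -1.200000 + 0.15·(-1.124571) = -1.368686
s=0.150000, y=-1.368686:
  k1 = f(0.150000, -1.368686) = -1.199943
  k2 = f(0.225000, -1.458681) = -1.273515
  y ← -1.368686 + 0.15·(-1.273515) = -1.559713
s=0.300000, y=-1.559713:
  k1 = f(0.300000, -1.559713) = -1.354547
  k2 = f(0.375000, -1.661304) = -1.433822
  y ← -1.559713 + 0.15·(-1.433822) = -1.774786
y(0.45) ≈ -1.7748

-1.7748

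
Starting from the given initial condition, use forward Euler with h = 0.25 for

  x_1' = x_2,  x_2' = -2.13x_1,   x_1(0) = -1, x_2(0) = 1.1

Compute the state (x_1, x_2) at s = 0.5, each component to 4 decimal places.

-0.3169, 2.0186

Euler on (x_1,x_2): x_1_{n+1} = x_1_n + h·x_1', x_2_{n+1} = x_2_n + h·x_2'.
0.000000: (-1.000000, 1.100000); f=(1.100000, 2.130000) → (-0.725000, 1.632500)
0.250000: (-0.725000, 1.632500); f=(1.632500, 1.544250) → (-0.316875, 2.018562)
(x_1(0.5), x_2(0.5)) ≈ (-0.3169, 2.0186)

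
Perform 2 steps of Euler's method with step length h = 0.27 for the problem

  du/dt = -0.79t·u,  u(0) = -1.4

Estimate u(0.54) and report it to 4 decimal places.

-1.3194

Euler: u_{n+1} = u_n + h·f(t_n, u_n).
t=0.000000, u=-1.400000: f=0.000000 → u ← -1.400000 + 0.27·0.000000 = -1.400000
t=0.270000, u=-1.400000: f=0.298620 → u ← -1.400000 + 0.27·0.298620 = -1.319373
u(0.54) ≈ -1.3194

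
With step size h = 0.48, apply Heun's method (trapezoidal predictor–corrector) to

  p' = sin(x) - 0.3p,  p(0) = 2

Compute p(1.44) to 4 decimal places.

Heun: k1 = f(x_n, p_n); k2 = f(x_n + h, p_n + h·k1); p_{n+1} = p_n + (h/2)·(k1 + k2).
x=0.000000, p=2.000000:
  k1 = f(0.000000, 2.000000) = -0.600000
  k2 = f(0.480000, 1.712000) = -0.051821
  p ← 2.000000 + (0.48/2)·(-0.600000 + (-0.051821)) = 1.843563
x=0.480000, p=1.843563:
  k1 = f(0.480000, 1.843563) = -0.091290
  k2 = f(0.960000, 1.799744) = 0.279268
  p ← 1.843563 + (0.48/2)·(-0.091290 + 0.279268) = 1.888678
x=0.960000, p=1.888678:
  k1 = f(0.960000, 1.888678) = 0.252588
  k2 = f(1.440000, 2.009920) = 0.388482
  p ← 1.888678 + (0.48/2)·(0.252588 + 0.388482) = 2.042535
p(1.44) ≈ 2.0425

2.0425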